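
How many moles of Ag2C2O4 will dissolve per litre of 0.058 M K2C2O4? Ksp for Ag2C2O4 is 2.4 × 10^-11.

s ≈ 1.0e-5 M

Ag2C2O4(s) ⇌ 2 Ag^+(aq) + C2O4^2-(aq)
Ksp = [Ag^+]^2[C2O4^2-]
Let s = moles of Ag2C2O4 that dissolve per litre. [Ag^+] = 2s, [C2O4^2-] = 0.058 + s ≈ 0.058 (Ksp is small, so little additional dissolves).
Ksp ≈ (2s)^2 × 0.058
s = 1.0 x 10^-5 M
Check: s = 1.0 × 10^-5 ≪ 0.058, so the approximation is valid.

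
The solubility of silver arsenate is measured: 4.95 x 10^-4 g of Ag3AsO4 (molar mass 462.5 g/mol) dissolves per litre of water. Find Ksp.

Molar solubility s = (4.95 × 10^-4 g/L) / (462.5 g/mol) = 1.070 × 10^-6 M.
Ag3AsO4(s) ⇌ 3 Ag^+(aq) + AsO4^3-(aq)
Let s = molar solubility. Then [Ag^+] = 3s and [AsO4^3-] = s.
Ksp = [Ag^+]^3[AsO4^3-]
So Ksp = (3s)^3 × s = 27s^4
With s = 1.070 × 10^-6: Ksp = 3.54 × 10^-23

Ksp ≈ 3.54e-23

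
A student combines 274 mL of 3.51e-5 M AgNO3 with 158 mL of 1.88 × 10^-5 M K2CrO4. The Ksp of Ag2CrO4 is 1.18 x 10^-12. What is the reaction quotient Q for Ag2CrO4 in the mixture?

Total volume = 274 + 158 = 432 mL.
[Ag^+] = 3.51 × 10^-5 × (274/432) = 2.226 x 10^-5 M
[CrO4^2-] = 1.88 × 10^-5 × (158/432) = 6.876 × 10^-6 M
Ag2CrO4(s) ⇌ 2 Ag^+(aq) + CrO4^2-(aq), so Q = [Ag^+]^2[CrO4^2-]
Q = (2.226 × 10^-5)^2(6.876 × 10^-6) = 3.41 × 10^-15
Q < Ksp, so no precipitate of Ag2CrO4 forms.

Q = 3.41 × 10^-15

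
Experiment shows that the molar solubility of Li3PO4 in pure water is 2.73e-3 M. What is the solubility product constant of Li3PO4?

1.50 x 10^-9

Li3PO4(s) ⇌ 3 Li^+ + PO4^3-
With molar solubility s: [Li^+] = 3s, [PO4^3-] = s.
Ksp = [Li^+]^3[PO4^3-]
So Ksp = (3s)^3 × s = 27s^4
Ksp = 27 × (2.73 x 10^-3)^4 = 1.50 × 10^-9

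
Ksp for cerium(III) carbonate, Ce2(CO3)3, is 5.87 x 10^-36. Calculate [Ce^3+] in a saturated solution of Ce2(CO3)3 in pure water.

7.05e-8 M

Ce2(CO3)3(s) ⇌ 2 Ce^3+ + 3 CO3^2-
Ksp = [Ce^3+]^2[CO3^2-]^3
For each mole of Ce2(CO3)3 that dissolves: [Ce^3+] = 2s, [CO3^2-] = 3s.
So Ksp = (2s)^2 × (3s)^3 = 108s^5
s = (5.87 x 10^-36 / 108)^(1/5) = 3.524 × 10^-8 M
[Ce^3+] = 2s = 7.05 × 10^-8 M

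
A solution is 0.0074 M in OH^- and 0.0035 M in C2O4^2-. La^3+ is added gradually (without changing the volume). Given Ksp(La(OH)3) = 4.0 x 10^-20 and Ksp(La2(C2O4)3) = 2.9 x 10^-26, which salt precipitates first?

Precipitation of each salt starts when its ion product equals its Ksp.
For La(OH)3: 4.0 x 10^-20 = (0.0074)^3 × [La^3+]  ⇒  [La^3+] = 9.9 × 10^-14 M.
For La2(C2O4)3: 2.9 x 10^-26 = (0.0035)^3 × [La^3+]^2  ⇒  [La^3+] = 8.2 × 10^-10 M.
The salt with the lower threshold [La^3+] precipitates first: La(OH)3.

La(OH)3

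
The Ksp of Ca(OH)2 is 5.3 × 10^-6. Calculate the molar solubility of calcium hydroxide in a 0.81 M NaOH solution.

Ca(OH)2(s) ⇌ Ca^2+ + 2 OH^-
Ksp = [Ca^2+][OH^-]^2
Let s be the molar solubility in this solution. [Ca^2+] = s, [OH^-] = 0.81 + 2s ≈ 0.81 (Ksp is small, so little additional dissolves).
Ksp ≈ s × (0.81)^2
s = 8.1 × 10^-6 M
Check: 2s = 1.6 x 10^-5 ≪ 0.81, so the approximation is valid.

8.1 × 10^-6 M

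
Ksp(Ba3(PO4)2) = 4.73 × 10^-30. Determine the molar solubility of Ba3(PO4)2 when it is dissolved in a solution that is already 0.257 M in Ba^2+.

Ba3(PO4)2(s) ⇌ 3 Ba^2+ + 2 PO4^3-
Ksp = [Ba^2+]^3[PO4^3-]^2
Let s = moles of Ba3(PO4)2 that dissolve per litre. [Ba^2+] = 0.257 + 3s ≈ 0.257, [PO4^3-] = 2s (since the Ba^2+ already present dominates).
Ksp ≈ (0.257)^3 × (2s)^2
s = 8.35 x 10^-15 M
Check: 3s = 2.5 x 10^-14 ≪ 0.257, so the approximation is valid.

8.35 x 10^-15 M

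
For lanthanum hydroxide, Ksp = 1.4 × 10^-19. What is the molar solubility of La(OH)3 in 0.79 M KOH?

2.8 x 10^-19 M

La(OH)3(s) ⇌ La^3+ + 3 OH^-
Ksp = [La^3+][OH^-]^3
If s mol/L dissolves here, [La^3+] = s, [OH^-] = 0.79 + 3s ≈ 0.79 (since OH^- from KOH dominates).
Ksp ≈ s × (0.79)^3
s = 2.8 x 10^-19 M
Check: 3s = 8.5 × 10^-19 ≪ 0.79, so the approximation is valid.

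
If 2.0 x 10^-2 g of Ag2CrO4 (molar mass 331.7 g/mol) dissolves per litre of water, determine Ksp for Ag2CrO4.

Molar solubility s = (2.0 × 10^-2 g/L) / (331.7 g/mol) = 6.03 × 10^-5 M.
Ag2CrO4(s) ⇌ 2 Ag^+(aq) + CrO4^2-(aq)
With molar solubility s: [Ag^+] = 2s, [CrO4^2-] = s.
Ksp = [Ag^+]^2[CrO4^2-]
So Ksp = (2s)^2 × s = 4s^3
With s = 6.03 x 10^-5: Ksp = 8.8 × 10^-13

8.8e-13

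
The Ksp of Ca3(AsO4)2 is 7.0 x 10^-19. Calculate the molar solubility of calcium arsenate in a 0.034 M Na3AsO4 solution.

Ca3(AsO4)2(s) ⇌ 3 Ca^2+ + 2 AsO4^3-
Ksp = [Ca^2+]^3[AsO4^3-]^2
Let s = moles of Ca3(AsO4)2 that dissolve per litre. [Ca^2+] = 3s, [AsO4^3-] = 0.034 + 2s ≈ 0.034 (common-ion effect: AsO4^3- is already 0.034 M).
Ksp ≈ (3s)^3 × (0.034)^2
s = 2.8 x 10^-6 M
Check: 2s = 5.6 × 10^-6 ≪ 0.034, so the approximation is valid.

s = 2.8 × 10^-6 M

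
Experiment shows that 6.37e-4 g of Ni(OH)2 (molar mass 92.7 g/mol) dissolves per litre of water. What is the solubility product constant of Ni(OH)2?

Molar solubility s = (6.37 × 10^-4 g/L) / (92.7 g/mol) = 6.872 × 10^-6 M.
Ni(OH)2(s) <=> Ni^2+ + 2 OH^-
With molar solubility s: [Ni^2+] = s, [OH^-] = 2s.
Ksp = [Ni^2+][OH^-]^2
Substituting: Ksp = s(2s)^2 = 4s^3
Ksp = 4 × (6.872 × 10^-6)^3 = 1.30 × 10^-15

Ksp = 1.30 × 10^-15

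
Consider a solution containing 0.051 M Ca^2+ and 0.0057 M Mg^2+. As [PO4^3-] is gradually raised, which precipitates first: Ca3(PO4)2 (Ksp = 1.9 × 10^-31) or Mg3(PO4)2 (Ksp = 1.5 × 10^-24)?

Ca3(PO4)2

Precipitation of each salt starts when its ion product equals its Ksp.
For Ca3(PO4)2: 1.9 × 10^-31 = (0.051)^3 × [PO4^3-]^2  ⇒  [PO4^3-] = 3.8 x 10^-14 M.
For Mg3(PO4)2: 1.5 × 10^-24 = (0.0057)^3 × [PO4^3-]^2  ⇒  [PO4^3-] = 2.8 x 10^-9 M.
The salt with the lower threshold [PO4^3-] precipitates first: Ca3(PO4)2.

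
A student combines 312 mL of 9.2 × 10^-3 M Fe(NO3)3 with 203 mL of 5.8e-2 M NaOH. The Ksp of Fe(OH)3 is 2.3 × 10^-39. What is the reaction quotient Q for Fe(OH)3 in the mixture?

Total volume = 312 + 203 = 515 mL.
[Fe^3+] = 9.2 x 10^-3 × (312/515) = 5.57 × 10^-3 M
[OH^-] = 5.8 x 10^-2 × (203/515) = 2.29 × 10^-2 M
Fe(OH)3(s) ⇌ Fe^3+ + 3 OH^-, so Q = [Fe^3+][OH^-]^3
Q = (5.57 x 10^-3)(2.29 × 10^-2)^3 = 6.7 x 10^-8
Q > Ksp, so Fe(OH)3 will precipitate.

6.7 x 10^-8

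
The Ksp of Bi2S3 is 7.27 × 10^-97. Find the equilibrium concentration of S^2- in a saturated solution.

Bi2S3(s) ⇌ 2 Bi^3+(aq) + 3 S^2-(aq)
Ksp = [Bi^3+]^2[S^2-]^3
Let s = molar solubility. Then [Bi^3+] = 2s and [S^2-] = 3s.
So Ksp = (2s)^2 × (3s)^3 = 108s^5
s^5 = 7.27 × 10^-97 / 108, so s = 2.321 × 10^-20 M
[S^2-] = 3s = 6.96 × 10^-20 M

[S^2-] ≈ 6.96 × 10^-20 M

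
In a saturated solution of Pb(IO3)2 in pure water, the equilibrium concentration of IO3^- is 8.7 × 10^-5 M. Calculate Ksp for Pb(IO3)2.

Ksp = 3.3e-13

Pb(IO3)2(s) ⇌ Pb^2+ + 2 IO3^-
Stoichiometry gives [Pb^2+] = (1/2)[IO3^-] = 4.35 x 10^-5 M.
Ksp = [Pb^2+][IO3^-]^2
Ksp = 4.35 × 10^-5 × (8.7 × 10^-5)^2 = 3.3 x 10^-13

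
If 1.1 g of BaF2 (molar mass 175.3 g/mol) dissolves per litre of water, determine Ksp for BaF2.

Molar solubility s = (1.1 g/L) / (175.3 g/mol) = 6.27 x 10^-3 M.
BaF2(s) <=> Ba^2+ + 2 F^-
If s mol/L of BaF2 dissolves, [Ba^2+] = s and [F^-] = 2s.
Ksp = [Ba^2+][F^-]^2
So Ksp = s × (2s)^2 = 4s^3
With s = 6.27 × 10^-3: Ksp = 9.9 × 10^-7

9.9e-7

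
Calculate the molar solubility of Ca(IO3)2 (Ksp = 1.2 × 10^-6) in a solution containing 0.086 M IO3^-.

1.6e-4 M

Ca(IO3)2(s) ⇌ Ca^2+ + 2 IO3^-
Ksp = [Ca^2+][IO3^-]^2
Let s be the molar solubility in this solution. [Ca^2+] = s, [IO3^-] = 0.086 + 2s ≈ 0.086 (Ksp is small, so little additional dissolves).
Ksp ≈ s × (0.086)^2
s = 1.6 × 10^-4 M
Check: 2s = 3.2 x 10^-4 ≪ 0.086, so the approximation is valid.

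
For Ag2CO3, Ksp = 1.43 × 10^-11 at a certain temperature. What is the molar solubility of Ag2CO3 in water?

Ag2CO3(s) ⇌ 2 Ag^+(aq) + CO3^2-(aq)
Ksp = [Ag^+]^2[CO3^2-]
Let s = molar solubility. Then [Ag^+] = 2s and [CO3^2-] = s.
Ksp = (2s)^2s = 4s^3
s = (1.43 × 10^-11 / 4)^(1/3) = 1.53 × 10^-4 M

s ≈ 1.53 × 10^-4 M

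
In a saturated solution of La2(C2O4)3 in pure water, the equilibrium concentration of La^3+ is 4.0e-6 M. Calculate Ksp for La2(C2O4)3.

3.5e-27

La2(C2O4)3(s) ⇌ 2 La^3+ + 3 C2O4^2-
Stoichiometry gives [C2O4^2-] = (3/2)[La^3+] = 6.00 x 10^-6 M.
Ksp = [La^3+]^2[C2O4^2-]^3
Ksp = (4.0 × 10^-6)^2 × (6.00 x 10^-6)^3 = 3.5 × 10^-27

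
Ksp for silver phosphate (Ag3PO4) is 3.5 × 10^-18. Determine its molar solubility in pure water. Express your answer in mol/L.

s ≈ 1.9e-5 M

Ag3PO4(s) <=> 3 Ag^+(aq) + PO4^3-(aq)
Ksp = [Ag^+]^3[PO4^3-]
If s mol/L of Ag3PO4 dissolves, [Ag^+] = 3s and [PO4^3-] = s.
Ksp = (3s)^3s = 27s^4
Solving, s = (3.5 × 10^-18/27)^(1/4) = 1.9 × 10^-5 M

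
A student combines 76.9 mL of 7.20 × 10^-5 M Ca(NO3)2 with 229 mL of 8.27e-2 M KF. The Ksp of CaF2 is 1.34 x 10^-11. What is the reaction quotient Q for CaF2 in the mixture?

Total volume = 76.9 + 229 = 305.9 mL.
[Ca^2+] = 7.20 × 10^-5 × (76.9/305.9) = 1.810 × 10^-5 M
[F^-] = 8.27 × 10^-2 × (229/305.9) = 6.191 x 10^-2 M
CaF2(s) ⇌ Ca^2+ + 2 F^-, so Q = [Ca^2+][F^-]^2
Q = (1.810 × 10^-5)(6.191 × 10^-2)^2 = 6.94 × 10^-8
Q > Ksp, so CaF2 will precipitate.

Q = 6.94e-8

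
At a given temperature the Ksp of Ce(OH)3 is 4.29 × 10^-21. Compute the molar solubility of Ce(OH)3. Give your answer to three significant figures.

s ≈ 3.55 x 10^-6 M

Ce(OH)3(s) ⇌ Ce^3+ + 3 OH^-
Ksp = [Ce^3+][OH^-]^3
With molar solubility s: [Ce^3+] = s, [OH^-] = 3s.
Substituting: Ksp = s(3s)^3 = 27s^4
s^4 = 4.29 × 10^-21 / 27, so s = 3.55 × 10^-6 M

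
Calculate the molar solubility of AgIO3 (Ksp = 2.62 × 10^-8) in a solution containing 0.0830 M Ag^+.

s = 3.16 × 10^-7 M

AgIO3(s) ⇌ Ag^+ + IO3^-
Ksp = [Ag^+][IO3^-]
If s mol/L dissolves here, [Ag^+] = 0.0830 + s ≈ 0.0830, [IO3^-] = s (common-ion effect: Ag^+ is already 0.0830 M).
Ksp ≈ 0.0830 × s
s = 3.16 x 10^-7 M
Check: s = 3.2 × 10^-7 ≪ 0.0830, so the approximation is valid.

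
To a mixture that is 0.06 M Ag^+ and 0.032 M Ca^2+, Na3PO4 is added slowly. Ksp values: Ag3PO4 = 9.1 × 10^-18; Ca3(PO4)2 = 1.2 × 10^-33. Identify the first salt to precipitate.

Each salt begins to precipitate when Q = Ksp, i.e. when [PO4^3-] reaches its threshold.
For Ag3PO4: 9.1 × 10^-18 = (0.06)^3 × [PO4^3-]  ⇒  [PO4^3-] = 4.2 x 10^-14 M.
For Ca3(PO4)2: 1.2 × 10^-33 = (0.032)^3 × [PO4^3-]^2  ⇒  [PO4^3-] = 6.1 × 10^-15 M.
The salt with the lower threshold [PO4^3-] precipitates first: Ca3(PO4)2.

Ca3(PO4)2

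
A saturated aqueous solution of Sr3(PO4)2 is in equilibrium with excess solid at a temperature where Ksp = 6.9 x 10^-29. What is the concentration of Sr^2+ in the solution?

2.7 × 10^-6 M

Sr3(PO4)2(s) ⇌ 3 Sr^2+ + 2 PO4^3-
Ksp = [Sr^2+]^3[PO4^3-]^2
With molar solubility s: [Sr^2+] = 3s, [PO4^3-] = 2s.
Ksp = (3s)^3(2s)^2 = 108s^5
Solving, s = (6.9 x 10^-29/108)^(1/5) = 9.14 × 10^-7 M
[Sr^2+] = 3s = 2.7 x 10^-6 M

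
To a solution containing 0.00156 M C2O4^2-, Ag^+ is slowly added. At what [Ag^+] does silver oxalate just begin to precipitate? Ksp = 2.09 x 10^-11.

Ag2C2O4(s) ⇌ 2 Ag^+ + C2O4^2-
Ksp = [Ag^+]^2[C2O4^2-]
Precipitation begins when Q = Ksp. With [C2O4^2-] = 0.00156 M:
2.09 x 10^-11 = (0.00156) × [Ag^+]^2
[Ag^+] = (2.09 x 10^-11 / 1.56 x 10^-3)^(1/2) = 1.16 x 10^-4 M

[Ag^+] = 1.16e-4 M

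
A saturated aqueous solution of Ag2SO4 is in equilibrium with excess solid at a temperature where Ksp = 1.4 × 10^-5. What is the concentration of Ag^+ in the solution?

Ag2SO4(s) <=> 2 Ag^+ + SO4^2-
Ksp = [Ag^+]^2[SO4^2-]
Let s = molar solubility. Then [Ag^+] = 2s and [SO4^2-] = s.
So Ksp = (2s)^2 × s = 4s^3
s^3 = 1.4 × 10^-5 / 4, so s = 1.52 x 10^-2 M
[Ag^+] = 2s = 3.0 × 10^-2 M

[Ag^+] = 0.030 M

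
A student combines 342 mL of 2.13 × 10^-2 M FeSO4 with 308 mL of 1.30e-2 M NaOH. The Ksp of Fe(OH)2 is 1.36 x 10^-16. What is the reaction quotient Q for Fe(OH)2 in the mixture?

Q ≈ 4.25 × 10^-7

Total volume = 342 + 308 = 650 mL.
[Fe^2+] = 2.13 × 10^-2 × (342/650) = 1.121 x 10^-2 M
[OH^-] = 1.30 x 10^-2 × (308/650) = 6.160 x 10^-3 M
Fe(OH)2(s) ⇌ Fe^2+(aq) + 2 OH^-(aq), so Q = [Fe^2+][OH^-]^2
Q = (1.121 x 10^-2)(6.160 × 10^-3)^2 = 4.25 x 10^-7
Q > Ksp, so Fe(OH)2 will precipitate.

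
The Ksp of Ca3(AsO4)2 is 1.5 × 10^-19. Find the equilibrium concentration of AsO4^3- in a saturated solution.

[AsO4^3-] = 1.3 x 10^-4 M

Ca3(AsO4)2(s) <=> 3 Ca^2+(aq) + 2 AsO4^3-(aq)
Ksp = [Ca^2+]^3[AsO4^3-]^2
With molar solubility s: [Ca^2+] = 3s, [AsO4^3-] = 2s.
So Ksp = (3s)^3 × (2s)^2 = 108s^5
s = (1.5 × 10^-19 / 108)^(1/5) = 6.74 × 10^-5 M
[AsO4^3-] = 2s = 1.3 x 10^-4 M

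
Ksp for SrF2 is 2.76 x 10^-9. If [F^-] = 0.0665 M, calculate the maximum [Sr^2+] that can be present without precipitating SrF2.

SrF2(s) ⇌ Sr^2+(aq) + 2 F^-(aq)
Ksp = [Sr^2+][F^-]^2
Precipitation begins when Q = Ksp. With [F^-] = 0.0665 M:
2.76 x 10^-9 = (0.0665)^2 × [Sr^2+]
[Sr^2+] = (2.76 x 10^-9 / 4.422 x 10^-3) = 6.24 x 10^-7 M

6.24 × 10^-7 M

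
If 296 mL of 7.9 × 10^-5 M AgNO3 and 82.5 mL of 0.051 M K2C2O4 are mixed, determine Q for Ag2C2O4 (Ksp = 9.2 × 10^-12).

Total volume = 296 + 82.5 = 378.5 mL.
[Ag^+] = 7.9 x 10^-5 × (296/378.5) = 6.18 × 10^-5 M
[C2O4^2-] = 5.1 × 10^-2 × (82.5/378.5) = 1.11 × 10^-2 M
Ag2C2O4(s) <=> 2 Ag^+(aq) + C2O4^2-(aq), so Q = [Ag^+]^2[C2O4^2-]
Q = (6.18 × 10^-5)^2(1.11 × 10^-2) = 4.2 x 10^-11
Q > Ksp, so Ag2C2O4 will precipitate.

Q = 4.2 × 10^-11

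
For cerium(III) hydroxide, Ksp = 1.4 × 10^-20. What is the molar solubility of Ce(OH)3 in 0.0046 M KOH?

s ≈ 1.4e-13 M

Ce(OH)3(s) ⇌ Ce^3+ + 3 OH^-
Ksp = [Ce^3+][OH^-]^3
Let s = moles of Ce(OH)3 that dissolve per litre. [Ce^3+] = s, [OH^-] = 0.0046 + 3s ≈ 0.0046 (since OH^- from KOH dominates).
Ksp ≈ s × (0.0046)^3
s = 1.4 × 10^-13 M
Check: 3s = 4.3 × 10^-13 ≪ 0.0046, so the approximation is valid.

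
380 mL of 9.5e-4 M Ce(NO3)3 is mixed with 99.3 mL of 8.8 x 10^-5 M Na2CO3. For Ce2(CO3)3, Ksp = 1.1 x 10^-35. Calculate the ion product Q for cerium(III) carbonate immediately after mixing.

Total volume = 380 + 99.3 = 479.3 mL.
[Ce^3+] = 9.5 × 10^-4 × (380/479.3) = 7.53 × 10^-4 M
[CO3^2-] = 8.8 × 10^-5 × (99.3/479.3) = 1.82 × 10^-5 M
Ce2(CO3)3(s) <=> 2 Ce^3+(aq) + 3 CO3^2-(aq), so Q = [Ce^3+]^2[CO3^2-]^3
Q = (7.53 × 10^-4)^2(1.82 × 10^-5)^3 = 3.4 × 10^-21
Q > Ksp, so Ce2(CO3)3 will precipitate.

Q = 3.4e-21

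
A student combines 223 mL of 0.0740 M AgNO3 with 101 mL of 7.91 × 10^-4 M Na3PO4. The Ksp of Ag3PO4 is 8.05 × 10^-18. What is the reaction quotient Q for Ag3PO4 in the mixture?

Total volume = 223 + 101 = 324 mL.
[Ag^+] = 7.40 x 10^-2 × (223/324) = 5.093 × 10^-2 M
[PO4^3-] = 7.91 × 10^-4 × (101/324) = 2.466 x 10^-4 M
Ag3PO4(s) ⇌ 3 Ag^+ + PO4^3-, so Q = [Ag^+]^3[PO4^3-]
Q = (5.093 × 10^-2)^3(2.466 x 10^-4) = 3.26 × 10^-8
Q > Ksp, so Ag3PO4 will precipitate.

Q = 3.26 × 10^-8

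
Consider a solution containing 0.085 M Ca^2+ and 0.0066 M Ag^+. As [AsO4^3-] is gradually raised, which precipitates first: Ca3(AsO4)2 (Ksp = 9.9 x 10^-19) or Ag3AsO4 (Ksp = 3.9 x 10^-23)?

Each salt begins to precipitate when Q = Ksp, i.e. when [AsO4^3-] reaches its threshold.
For Ca3(AsO4)2: 9.9 x 10^-19 = (0.085)^3 × [AsO4^3-]^2  ⇒  [AsO4^3-] = 4.0 × 10^-8 M.
For Ag3AsO4: 3.9 x 10^-23 = (0.0066)^3 × [AsO4^3-]  ⇒  [AsO4^3-] = 1.4 × 10^-16 M.
The salt with the lower threshold [AsO4^3-] precipitates first: Ag3AsO4.

Ag3AsO4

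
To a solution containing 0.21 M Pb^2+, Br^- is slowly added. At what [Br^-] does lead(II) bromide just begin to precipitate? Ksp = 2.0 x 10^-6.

3.1 × 10^-3 M

PbBr2(s) ⇌ Pb^2+(aq) + 2 Br^-(aq)
Ksp = [Pb^2+][Br^-]^2
Precipitation begins when Q = Ksp. With [Pb^2+] = 0.21 M:
2.0 x 10^-6 = (0.21) × [Br^-]^2
[Br^-] = (2.0 x 10^-6 / 2.1 × 10^-1)^(1/2) = 3.1 x 10^-3 M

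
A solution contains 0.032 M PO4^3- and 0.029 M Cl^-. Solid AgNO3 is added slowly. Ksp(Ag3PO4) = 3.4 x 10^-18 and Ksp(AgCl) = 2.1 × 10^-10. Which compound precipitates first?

Precipitation of each salt starts when its ion product equals its Ksp.
For Ag3PO4: 3.4 x 10^-18 = 0.032 × [Ag^+]^3  ⇒  [Ag^+] = 4.7 × 10^-6 M.
For AgCl: 2.1 × 10^-10 = 0.029 × [Ag^+]  ⇒  [Ag^+] = 7.2 × 10^-9 M.
The salt with the lower threshold [Ag^+] precipitates first: AgCl.

AgCl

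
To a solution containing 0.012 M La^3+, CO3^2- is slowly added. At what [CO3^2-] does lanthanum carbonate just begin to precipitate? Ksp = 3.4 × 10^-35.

La2(CO3)3(s) <=> 2 La^3+ + 3 CO3^2-
Ksp = [La^3+]^2[CO3^2-]^3
Precipitation begins when Q = Ksp. With [La^3+] = 0.012 M:
3.4 × 10^-35 = (0.012)^2 × [CO3^2-]^3
[CO3^2-] = (3.4 × 10^-35 / 1.44 × 10^-4)^(1/3) = 6.2 x 10^-11 M

[CO3^2-] = 6.2 x 10^-11 M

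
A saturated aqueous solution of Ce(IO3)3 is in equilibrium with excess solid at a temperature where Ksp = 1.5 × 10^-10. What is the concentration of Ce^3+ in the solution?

[Ce^3+] ≈ 1.5 × 10^-3 M

Ce(IO3)3(s) ⇌ Ce^3+(aq) + 3 IO3^-(aq)
Ksp = [Ce^3+][IO3^-]^3
Let s = molar solubility. Then [Ce^3+] = s and [IO3^-] = 3s.
Ksp = s(3s)^3 = 27s^4
s = (1.5 × 10^-10 / 27)^(1/4) = 1.54 × 10^-3 M
[Ce^3+] = s = 1.5 x 10^-3 M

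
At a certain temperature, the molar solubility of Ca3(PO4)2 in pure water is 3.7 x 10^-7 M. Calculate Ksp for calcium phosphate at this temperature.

Ksp = 7.5 x 10^-31

Ca3(PO4)2(s) ⇌ 3 Ca^2+(aq) + 2 PO4^3-(aq)
Let s = molar solubility. Then [Ca^2+] = 3s and [PO4^3-] = 2s.
Ksp = [Ca^2+]^3[PO4^3-]^2
Ksp = (3s)^3(2s)^2 = 108s^5
Ksp = 108 × (3.7 x 10^-7)^5 = 7.5 × 10^-31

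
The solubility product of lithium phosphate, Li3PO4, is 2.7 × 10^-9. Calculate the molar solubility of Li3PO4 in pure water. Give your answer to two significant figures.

Li3PO4(s) <=> 3 Li^+ + PO4^3-
Ksp = [Li^+]^3[PO4^3-]
Let s = molar solubility. Then [Li^+] = 3s and [PO4^3-] = s.
So Ksp = (3s)^3 × s = 27s^4
Solving, s = (2.7 × 10^-9/27)^(1/4) = 3.2 × 10^-3 M

s = 3.2 x 10^-3 M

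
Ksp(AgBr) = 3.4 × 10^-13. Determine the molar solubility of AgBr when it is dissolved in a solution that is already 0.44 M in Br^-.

s = 7.7 x 10^-13 M

AgBr(s) ⇌ Ag^+(aq) + Br^-(aq)
Ksp = [Ag^+][Br^-]
Let s be the molar solubility in this solution. [Ag^+] = s, [Br^-] = 0.44 + s ≈ 0.44 (Ksp is small, so little additional dissolves).
Ksp ≈ s × 0.44
s = 7.7 x 10^-13 M
Check: s = 7.7 × 10^-13 ≪ 0.44, so the approximation is valid.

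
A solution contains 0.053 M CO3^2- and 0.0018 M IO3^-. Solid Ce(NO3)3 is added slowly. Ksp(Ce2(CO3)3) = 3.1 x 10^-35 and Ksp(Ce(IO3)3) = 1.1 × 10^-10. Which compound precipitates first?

Each salt begins to precipitate when Q = Ksp, i.e. when [Ce^3+] reaches its threshold.
For Ce2(CO3)3: 3.1 x 10^-35 = (0.053)^3 × [Ce^3+]^2  ⇒  [Ce^3+] = 4.6 x 10^-16 M.
For Ce(IO3)3: 1.1 × 10^-10 = (0.0018)^3 × [Ce^3+]  ⇒  [Ce^3+] = 1.9 x 10^-2 M.
The salt with the lower threshold [Ce^3+] precipitates first: Ce2(CO3)3.

Ce2(CO3)3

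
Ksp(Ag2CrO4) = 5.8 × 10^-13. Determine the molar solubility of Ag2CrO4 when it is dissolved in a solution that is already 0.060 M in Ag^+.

Ag2CrO4(s) ⇌ 2 Ag^+(aq) + CrO4^2-(aq)
Ksp = [Ag^+]^2[CrO4^2-]
Let s = moles of Ag2CrO4 that dissolve per litre. [Ag^+] = 0.060 + 2s ≈ 0.060, [CrO4^2-] = s (Ksp is small, so little additional dissolves).
Ksp ≈ (0.060)^2 × s
s = 1.6 x 10^-10 M
Check: 2s = 3.2 x 10^-10 ≪ 0.060, so the approximation is valid.

s ≈ 1.6 × 10^-10 M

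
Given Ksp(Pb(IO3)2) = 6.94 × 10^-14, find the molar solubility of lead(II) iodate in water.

Pb(IO3)2(s) ⇌ Pb^2+(aq) + 2 IO3^-(aq)
Ksp = [Pb^2+][IO3^-]^2
For each mole of Pb(IO3)2 that dissolves: [Pb^2+] = s, [IO3^-] = 2s.
Substituting: Ksp = s(2s)^2 = 4s^3
Solving, s = (6.94 × 10^-14/4)^(1/3) = 2.59 × 10^-5 M

s ≈ 2.59e-5 M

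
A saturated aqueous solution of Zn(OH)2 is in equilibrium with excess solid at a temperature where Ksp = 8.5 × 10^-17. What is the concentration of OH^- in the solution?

5.5e-6 M

Zn(OH)2(s) ⇌ Zn^2+ + 2 OH^-
Ksp = [Zn^2+][OH^-]^2
Let s = molar solubility. Then [Zn^2+] = s and [OH^-] = 2s.
Substituting: Ksp = s(2s)^2 = 4s^3
s^3 = 8.5 × 10^-17 / 4, so s = 2.77 x 10^-6 M
[OH^-] = 2s = 5.5 × 10^-6 M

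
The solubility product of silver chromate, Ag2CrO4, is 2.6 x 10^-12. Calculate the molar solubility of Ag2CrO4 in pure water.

Ag2CrO4(s) <=> 2 Ag^+ + CrO4^2-
Ksp = [Ag^+]^2[CrO4^2-]
If s mol/L of Ag2CrO4 dissolves, [Ag^+] = 2s and [CrO4^2-] = s.
Ksp = (2s)^2s = 4s^3
s^3 = 2.6 x 10^-12 / 4, so s = 8.7 × 10^-5 M

s ≈ 8.7 × 10^-5 M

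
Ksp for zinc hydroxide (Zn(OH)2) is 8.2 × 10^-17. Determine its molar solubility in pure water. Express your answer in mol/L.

2.7e-6 M

Zn(OH)2(s) ⇌ Zn^2+(aq) + 2 OH^-(aq)
Ksp = [Zn^2+][OH^-]^2
Let s = molar solubility. Then [Zn^2+] = s and [OH^-] = 2s.
Substituting: Ksp = s(2s)^2 = 4s^3
s^3 = 8.2 × 10^-17 / 4, so s = 2.7 x 10^-6 M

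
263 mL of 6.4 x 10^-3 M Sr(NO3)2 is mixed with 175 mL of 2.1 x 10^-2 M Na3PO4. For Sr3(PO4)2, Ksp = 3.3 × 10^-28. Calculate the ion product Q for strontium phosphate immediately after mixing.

Total volume = 263 + 175 = 438 mL.
[Sr^2+] = 6.4 × 10^-3 × (263/438) = 3.84 x 10^-3 M
[PO4^3-] = 2.1 × 10^-2 × (175/438) = 8.39 x 10^-3 M
Sr3(PO4)2(s) ⇌ 3 Sr^2+(aq) + 2 PO4^3-(aq), so Q = [Sr^2+]^3[PO4^3-]^2
Q = (3.84 x 10^-3)^3(8.39 x 10^-3)^2 = 4.0 × 10^-12
Q > Ksp, so Sr3(PO4)2 will precipitate.

Q = 4.0 × 10^-12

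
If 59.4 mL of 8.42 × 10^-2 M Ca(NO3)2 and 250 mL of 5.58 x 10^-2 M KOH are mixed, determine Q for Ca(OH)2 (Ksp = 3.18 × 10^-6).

3.29 x 10^-5

Total volume = 59.4 + 250 = 309.4 mL.
[Ca^2+] = 8.42 × 10^-2 × (59.4/309.4) = 1.617 × 10^-2 M
[OH^-] = 5.58 × 10^-2 × (250/309.4) = 4.509 × 10^-2 M
Ca(OH)2(s) ⇌ Ca^2+ + 2 OH^-, so Q = [Ca^2+][OH^-]^2
Q = (1.617 × 10^-2)(4.509 × 10^-2)^2 = 3.29 × 10^-5
Q > Ksp, so Ca(OH)2 will precipitate.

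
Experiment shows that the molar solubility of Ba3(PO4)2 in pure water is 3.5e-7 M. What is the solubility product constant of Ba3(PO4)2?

Ba3(PO4)2(s) ⇌ 3 Ba^2+(aq) + 2 PO4^3-(aq)
Let s = molar solubility. Then [Ba^2+] = 3s and [PO4^3-] = 2s.
Ksp = [Ba^2+]^3[PO4^3-]^2
So Ksp = (3s)^3 × (2s)^2 = 108s^5
With s = 3.5 x 10^-7: Ksp = 5.7 × 10^-31

5.7 × 10^-31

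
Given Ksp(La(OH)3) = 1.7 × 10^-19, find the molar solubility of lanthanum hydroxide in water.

La(OH)3(s) ⇌ La^3+(aq) + 3 OH^-(aq)
Ksp = [La^3+][OH^-]^3
With molar solubility s: [La^3+] = s, [OH^-] = 3s.
Substituting: Ksp = s(3s)^3 = 27s^4
Solving, s = (1.7 × 10^-19/27)^(1/4) = 8.9 x 10^-6 M

8.9 × 10^-6 M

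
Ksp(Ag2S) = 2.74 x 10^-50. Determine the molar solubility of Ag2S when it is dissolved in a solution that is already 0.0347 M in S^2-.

Ag2S(s) ⇌ 2 Ag^+ + S^2-
Ksp = [Ag^+]^2[S^2-]
If s mol/L dissolves here, [Ag^+] = 2s, [S^2-] = 0.0347 + s ≈ 0.0347 (Ksp is small, so little additional dissolves).
Ksp ≈ (2s)^2 × 0.0347
s = 4.44 x 10^-25 M
Check: s = 4.4 × 10^-25 ≪ 0.0347, so the approximation is valid.

s ≈ 4.44 × 10^-25 M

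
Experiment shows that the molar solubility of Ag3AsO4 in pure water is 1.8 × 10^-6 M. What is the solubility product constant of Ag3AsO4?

Ksp = 2.8 × 10^-22

Ag3AsO4(s) <=> 3 Ag^+ + AsO4^3-
Let s = molar solubility. Then [Ag^+] = 3s and [AsO4^3-] = s.
Ksp = [Ag^+]^3[AsO4^3-]
Substituting: Ksp = (3s)^3s = 27s^4
With s = 1.8 × 10^-6: Ksp = 2.8 × 10^-22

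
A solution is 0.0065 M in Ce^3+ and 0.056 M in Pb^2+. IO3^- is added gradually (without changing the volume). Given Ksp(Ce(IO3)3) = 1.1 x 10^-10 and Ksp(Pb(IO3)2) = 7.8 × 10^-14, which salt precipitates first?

Each salt begins to precipitate when Q = Ksp, i.e. when [IO3^-] reaches its threshold.
For Ce(IO3)3: 1.1 x 10^-10 = 0.0065 × [IO3^-]^3  ⇒  [IO3^-] = 2.6 × 10^-3 M.
For Pb(IO3)2: 7.8 × 10^-14 = 0.056 × [IO3^-]^2  ⇒  [IO3^-] = 1.2 × 10^-6 M.
The salt with the lower threshold [IO3^-] precipitates first: Pb(IO3)2.

Pb(IO3)2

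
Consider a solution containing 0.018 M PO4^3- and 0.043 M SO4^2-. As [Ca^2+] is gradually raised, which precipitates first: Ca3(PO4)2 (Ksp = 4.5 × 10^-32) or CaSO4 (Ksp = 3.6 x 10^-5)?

Each salt begins to precipitate when Q = Ksp, i.e. when [Ca^2+] reaches its threshold.
For Ca3(PO4)2: 4.5 × 10^-32 = (0.018)^2 × [Ca^2+]^3  ⇒  [Ca^2+] = 5.2 × 10^-10 M.
For CaSO4: 3.6 x 10^-5 = 0.043 × [Ca^2+]  ⇒  [Ca^2+] = 8.4 × 10^-4 M.
The salt with the lower threshold [Ca^2+] precipitates first: Ca3(PO4)2.

Ca3(PO4)2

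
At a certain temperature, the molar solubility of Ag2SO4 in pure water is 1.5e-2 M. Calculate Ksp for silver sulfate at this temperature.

Ag2SO4(s) <=> 2 Ag^+ + SO4^2-
With molar solubility s: [Ag^+] = 2s, [SO4^2-] = s.
Ksp = [Ag^+]^2[SO4^2-]
So Ksp = (2s)^2 × s = 4s^3
With s = 1.5 × 10^-2: Ksp = 1.4 x 10^-5

Ksp ≈ 1.4 × 10^-5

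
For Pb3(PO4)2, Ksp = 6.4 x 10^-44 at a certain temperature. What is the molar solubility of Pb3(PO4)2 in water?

s = 9.0e-10 M

Pb3(PO4)2(s) ⇌ 3 Pb^2+(aq) + 2 PO4^3-(aq)
Ksp = [Pb^2+]^3[PO4^3-]^2
With molar solubility s: [Pb^2+] = 3s, [PO4^3-] = 2s.
Substituting: Ksp = (3s)^3(2s)^2 = 108s^5
s = (6.4 x 10^-44 / 108)^(1/5) = 9.0 x 10^-10 M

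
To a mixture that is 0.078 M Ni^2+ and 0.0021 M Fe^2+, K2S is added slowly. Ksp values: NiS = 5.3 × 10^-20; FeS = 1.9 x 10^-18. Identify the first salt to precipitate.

Each salt begins to precipitate when Q = Ksp, i.e. when [S^2-] reaches its threshold.
For NiS: 5.3 × 10^-20 = 0.078 × [S^2-]  ⇒  [S^2-] = 6.8 x 10^-19 M.
For FeS: 1.9 x 10^-18 = 0.0021 × [S^2-]  ⇒  [S^2-] = 9.0 x 10^-16 M.
The salt with the lower threshold [S^2-] precipitates first: NiS.

NiS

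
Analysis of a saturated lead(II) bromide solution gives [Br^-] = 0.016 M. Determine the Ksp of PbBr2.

PbBr2(s) <=> Pb^2+ + 2 Br^-
Stoichiometry gives [Pb^2+] = (1/2)[Br^-] = 8.00 x 10^-3 M.
Ksp = [Pb^2+][Br^-]^2
Ksp = 8.00 × 10^-3 × (1.6 × 10^-2)^2 = 2.0 × 10^-6

Ksp = 2.0 x 10^-6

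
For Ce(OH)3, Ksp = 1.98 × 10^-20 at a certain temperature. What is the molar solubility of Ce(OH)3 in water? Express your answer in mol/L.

Ce(OH)3(s) ⇌ Ce^3+(aq) + 3 OH^-(aq)
Ksp = [Ce^3+][OH^-]^3
Let s = molar solubility. Then [Ce^3+] = s and [OH^-] = 3s.
Substituting: Ksp = s(3s)^3 = 27s^4
Solving, s = (1.98 × 10^-20/27)^(1/4) = 5.20 × 10^-6 M

5.20e-6 M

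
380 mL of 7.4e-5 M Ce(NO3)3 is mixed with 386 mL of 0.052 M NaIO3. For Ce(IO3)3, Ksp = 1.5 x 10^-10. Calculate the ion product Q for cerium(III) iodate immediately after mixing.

Total volume = 380 + 386 = 766 mL.
[Ce^3+] = 7.4 × 10^-5 × (380/766) = 3.67 x 10^-5 M
[IO3^-] = 5.2 × 10^-2 × (386/766) = 2.62 × 10^-2 M
Ce(IO3)3(s) <=> Ce^3+(aq) + 3 IO3^-(aq), so Q = [Ce^3+][IO3^-]^3
Q = (3.67 x 10^-5)(2.62 × 10^-2)^3 = 6.6 × 10^-10
Q > Ksp, so Ce(IO3)3 will precipitate.

Q ≈ 6.6e-10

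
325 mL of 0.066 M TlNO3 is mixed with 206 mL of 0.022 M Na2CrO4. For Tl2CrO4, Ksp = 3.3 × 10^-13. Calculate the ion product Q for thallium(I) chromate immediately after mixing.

Q ≈ 1.4 x 10^-5

Total volume = 325 + 206 = 531 mL.
[Tl^+] = 6.6 x 10^-2 × (325/531) = 4.04 × 10^-2 M
[CrO4^2-] = 2.2 × 10^-2 × (206/531) = 8.53 × 10^-3 M
Tl2CrO4(s) <=> 2 Tl^+(aq) + CrO4^2-(aq), so Q = [Tl^+]^2[CrO4^2-]
Q = (4.04 x 10^-2)^2(8.53 x 10^-3) = 1.4 x 10^-5
Q > Ksp, so Tl2CrO4 will precipitate.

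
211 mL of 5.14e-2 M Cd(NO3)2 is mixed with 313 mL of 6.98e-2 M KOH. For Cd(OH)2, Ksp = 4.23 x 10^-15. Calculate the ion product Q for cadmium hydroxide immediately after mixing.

Q ≈ 3.60 x 10^-5

Total volume = 211 + 313 = 524 mL.
[Cd^2+] = 5.14 x 10^-2 × (211/524) = 2.070 × 10^-2 M
[OH^-] = 6.98 x 10^-2 × (313/524) = 4.169 × 10^-2 M
Cd(OH)2(s) ⇌ Cd^2+(aq) + 2 OH^-(aq), so Q = [Cd^2+][OH^-]^2
Q = (2.070 × 10^-2)(4.169 x 10^-2)^2 = 3.60 x 10^-5
Q > Ksp, so Cd(OH)2 will precipitate.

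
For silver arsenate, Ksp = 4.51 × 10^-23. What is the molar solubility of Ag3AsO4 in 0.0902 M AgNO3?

Ag3AsO4(s) <=> 3 Ag^+ + AsO4^3-
Ksp = [Ag^+]^3[AsO4^3-]
Let s = moles of Ag3AsO4 that dissolve per litre. [Ag^+] = 0.0902 + 3s ≈ 0.0902, [AsO4^3-] = s (Ksp is small, so little additional dissolves).
Ksp ≈ (0.0902)^3 × s
s = 6.15 x 10^-20 M
Check: 3s = 1.8 × 10^-19 ≪ 0.0902, so the approximation is valid.

s = 6.15 x 10^-20 M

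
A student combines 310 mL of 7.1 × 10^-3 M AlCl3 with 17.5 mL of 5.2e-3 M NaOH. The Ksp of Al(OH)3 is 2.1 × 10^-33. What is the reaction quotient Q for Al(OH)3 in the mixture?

Total volume = 310 + 17.5 = 327.5 mL.
[Al^3+] = 7.1 x 10^-3 × (310/327.5) = 6.72 × 10^-3 M
[OH^-] = 5.2 × 10^-3 × (17.5/327.5) = 2.78 x 10^-4 M
Al(OH)3(s) ⇌ Al^3+ + 3 OH^-, so Q = [Al^3+][OH^-]^3
Q = (6.72 x 10^-3)(2.78 × 10^-4)^3 = 1.4 × 10^-13
Q > Ksp, so Al(OH)3 will precipitate.

1.4 × 10^-13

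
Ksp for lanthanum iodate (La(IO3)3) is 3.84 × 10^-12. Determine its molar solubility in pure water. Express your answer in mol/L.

s ≈ 6.14 × 10^-4 M

La(IO3)3(s) ⇌ La^3+(aq) + 3 IO3^-(aq)
Ksp = [La^3+][IO3^-]^3
If s mol/L of La(IO3)3 dissolves, [La^3+] = s and [IO3^-] = 3s.
Ksp = s(3s)^3 = 27s^4
Solving, s = (3.84 × 10^-12/27)^(1/4) = 6.14 × 10^-4 M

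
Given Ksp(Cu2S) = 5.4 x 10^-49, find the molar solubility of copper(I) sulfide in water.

Cu2S(s) ⇌ 2 Cu^+ + S^2-
Ksp = [Cu^+]^2[S^2-]
For each mole of Cu2S that dissolves: [Cu^+] = 2s, [S^2-] = s.
Ksp = (2s)^2s = 4s^3
Solving, s = (5.4 x 10^-49/4)^(1/3) = 5.1 × 10^-17 M

s = 5.1 x 10^-17 M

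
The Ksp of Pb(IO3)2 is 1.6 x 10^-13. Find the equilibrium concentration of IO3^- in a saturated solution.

Pb(IO3)2(s) <=> Pb^2+ + 2 IO3^-
Ksp = [Pb^2+][IO3^-]^2
With molar solubility s: [Pb^2+] = s, [IO3^-] = 2s.
Ksp = s(2s)^2 = 4s^3
s = (1.6 x 10^-13 / 4)^(1/3) = 3.42 × 10^-5 M
[IO3^-] = 2s = 6.8 × 10^-5 M

[IO3^-] ≈ 6.8 × 10^-5 M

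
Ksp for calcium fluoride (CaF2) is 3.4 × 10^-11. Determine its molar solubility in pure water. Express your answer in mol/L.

CaF2(s) ⇌ Ca^2+(aq) + 2 F^-(aq)
Ksp = [Ca^2+][F^-]^2
With molar solubility s: [Ca^2+] = s, [F^-] = 2s.
So Ksp = s × (2s)^2 = 4s^3
Solving, s = (3.4 × 10^-11/4)^(1/3) = 2.0 × 10^-4 M

s = 2.0 × 10^-4 M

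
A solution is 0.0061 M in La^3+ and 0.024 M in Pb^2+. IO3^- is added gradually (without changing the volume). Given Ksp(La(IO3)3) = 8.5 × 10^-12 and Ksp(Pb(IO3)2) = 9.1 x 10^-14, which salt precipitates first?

Pb(IO3)2

Precipitation of each salt starts when its ion product equals its Ksp.
For La(IO3)3: 8.5 × 10^-12 = 0.0061 × [IO3^-]^3  ⇒  [IO3^-] = 1.1 × 10^-3 M.
For Pb(IO3)2: 9.1 x 10^-14 = 0.024 × [IO3^-]^2  ⇒  [IO3^-] = 1.9 x 10^-6 M.
The salt with the lower threshold [IO3^-] precipitates first: Pb(IO3)2.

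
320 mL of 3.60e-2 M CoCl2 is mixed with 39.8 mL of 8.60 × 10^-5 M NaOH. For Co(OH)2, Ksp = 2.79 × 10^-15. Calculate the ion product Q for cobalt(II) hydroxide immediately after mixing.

Total volume = 320 + 39.8 = 359.8 mL.
[Co^2+] = 3.60 × 10^-2 × (320/359.8) = 3.202 × 10^-2 M
[OH^-] = 8.60 x 10^-5 × (39.8/359.8) = 9.513 × 10^-6 M
Co(OH)2(s) ⇌ Co^2+(aq) + 2 OH^-(aq), so Q = [Co^2+][OH^-]^2
Q = (3.202 x 10^-2)(9.513 × 10^-6)^2 = 2.90 x 10^-12
Q > Ksp, so Co(OH)2 will precipitate.

Q = 2.90e-12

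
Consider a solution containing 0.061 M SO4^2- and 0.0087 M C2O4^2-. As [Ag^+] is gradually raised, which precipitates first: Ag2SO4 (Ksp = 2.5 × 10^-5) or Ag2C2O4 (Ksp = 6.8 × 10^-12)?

Each salt begins to precipitate when Q = Ksp, i.e. when [Ag^+] reaches its threshold.
For Ag2SO4: 2.5 × 10^-5 = 0.061 × [Ag^+]^2  ⇒  [Ag^+] = 2.0 × 10^-2 M.
For Ag2C2O4: 6.8 × 10^-12 = 0.0087 × [Ag^+]^2  ⇒  [Ag^+] = 2.8 × 10^-5 M.
The salt with the lower threshold [Ag^+] precipitates first: Ag2C2O4.

Ag2C2O4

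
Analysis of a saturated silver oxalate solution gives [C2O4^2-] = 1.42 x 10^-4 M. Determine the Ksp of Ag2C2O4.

Ksp ≈ 1.15 x 10^-11

Ag2C2O4(s) <=> 2 Ag^+ + C2O4^2-
Stoichiometry gives [Ag^+] = (2/1)[C2O4^2-] = 2.840 x 10^-4 M.
Ksp = [Ag^+]^2[C2O4^2-]
Ksp = (2.840 × 10^-4)^2 × 1.42 × 10^-4 = 1.15 × 10^-11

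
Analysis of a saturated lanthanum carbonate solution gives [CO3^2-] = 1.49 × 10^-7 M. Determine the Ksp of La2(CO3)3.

La2(CO3)3(s) ⇌ 2 La^3+ + 3 CO3^2-
Stoichiometry gives [La^3+] = (2/3)[CO3^2-] = 9.933 × 10^-8 M.
Ksp = [La^3+]^2[CO3^2-]^3
Ksp = (9.933 x 10^-8)^2 × (1.49 × 10^-7)^3 = 3.26 × 10^-35

3.26e-35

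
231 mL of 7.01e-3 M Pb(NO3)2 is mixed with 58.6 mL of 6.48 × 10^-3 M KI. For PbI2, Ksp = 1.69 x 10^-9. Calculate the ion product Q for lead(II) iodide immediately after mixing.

9.61e-9

Total volume = 231 + 58.6 = 289.6 mL.
[Pb^2+] = 7.01 × 10^-3 × (231/289.6) = 5.592 x 10^-3 M
[I^-] = 6.48 × 10^-3 × (58.6/289.6) = 1.311 x 10^-3 M
PbI2(s) ⇌ Pb^2+ + 2 I^-, so Q = [Pb^2+][I^-]^2
Q = (5.592 × 10^-3)(1.311 × 10^-3)^2 = 9.61 × 10^-9
Q > Ksp, so PbI2 will precipitate.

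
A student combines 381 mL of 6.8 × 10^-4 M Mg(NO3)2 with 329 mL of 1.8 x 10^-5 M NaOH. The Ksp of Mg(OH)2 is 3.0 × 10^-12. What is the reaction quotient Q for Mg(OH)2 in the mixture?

Total volume = 381 + 329 = 710 mL.
[Mg^2+] = 6.8 × 10^-4 × (381/710) = 3.65 x 10^-4 M
[OH^-] = 1.8 x 10^-5 × (329/710) = 8.34 × 10^-6 M
Mg(OH)2(s) ⇌ Mg^2+ + 2 OH^-, so Q = [Mg^2+][OH^-]^2
Q = (3.65 x 10^-4)(8.34 × 10^-6)^2 = 2.5 × 10^-14
Q < Ksp, so no precipitate of Mg(OH)2 forms.

Q ≈ 2.5 × 10^-14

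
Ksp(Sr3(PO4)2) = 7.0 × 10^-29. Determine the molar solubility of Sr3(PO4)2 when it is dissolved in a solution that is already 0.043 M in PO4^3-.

1.1 × 10^-9 M

Sr3(PO4)2(s) <=> 3 Sr^2+(aq) + 2 PO4^3-(aq)
Ksp = [Sr^2+]^3[PO4^3-]^2
If s mol/L dissolves here, [Sr^2+] = 3s, [PO4^3-] = 0.043 + 2s ≈ 0.043 (since the PO4^3- already present dominates).
Ksp ≈ (3s)^3 × (0.043)^2
s = 1.1 × 10^-9 M
Check: 2s = 2.2 × 10^-9 ≪ 0.043, so the approximation is valid.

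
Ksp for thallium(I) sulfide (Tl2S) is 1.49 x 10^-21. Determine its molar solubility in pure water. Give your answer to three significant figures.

s = 7.20e-8 M

Tl2S(s) <=> 2 Tl^+ + S^2-
Ksp = [Tl^+]^2[S^2-]
Let s = molar solubility. Then [Tl^+] = 2s and [S^2-] = s.
Substituting: Ksp = (2s)^2s = 4s^3
s^3 = 1.49 x 10^-21 / 4, so s = 7.20 x 10^-8 M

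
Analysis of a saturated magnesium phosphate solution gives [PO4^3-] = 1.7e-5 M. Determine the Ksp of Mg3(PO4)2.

Ksp = 4.8 × 10^-24

Mg3(PO4)2(s) ⇌ 3 Mg^2+(aq) + 2 PO4^3-(aq)
Stoichiometry gives [Mg^2+] = (3/2)[PO4^3-] = 2.55 × 10^-5 M.
Ksp = [Mg^2+]^3[PO4^3-]^2
Ksp = (2.55 x 10^-5)^3 × (1.7 × 10^-5)^2 = 4.8 × 10^-24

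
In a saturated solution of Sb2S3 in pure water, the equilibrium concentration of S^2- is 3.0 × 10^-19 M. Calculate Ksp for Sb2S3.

Ksp = 1.1 x 10^-93

Sb2S3(s) <=> 2 Sb^3+ + 3 S^2-
Stoichiometry gives [Sb^3+] = (2/3)[S^2-] = 2.00 × 10^-19 M.
Ksp = [Sb^3+]^2[S^2-]^3
Ksp = (2.00 × 10^-19)^2 × (3.0 x 10^-19)^3 = 1.1 x 10^-93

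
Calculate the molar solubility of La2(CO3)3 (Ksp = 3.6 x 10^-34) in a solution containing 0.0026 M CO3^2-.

7.2e-14 M

La2(CO3)3(s) ⇌ 2 La^3+(aq) + 3 CO3^2-(aq)
Ksp = [La^3+]^2[CO3^2-]^3
Let s = moles of La2(CO3)3 that dissolve per litre. [La^3+] = 2s, [CO3^2-] = 0.0026 + 3s ≈ 0.0026 (common-ion effect: CO3^2- is already 0.0026 M).
Ksp ≈ (2s)^2 × (0.0026)^3
s = 7.2 × 10^-14 M
Check: 3s = 2.1 × 10^-13 ≪ 0.0026, so the approximation is valid.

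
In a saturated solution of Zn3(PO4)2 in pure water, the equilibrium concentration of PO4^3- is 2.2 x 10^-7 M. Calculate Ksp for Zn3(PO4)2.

Ksp = 1.7 x 10^-33

Zn3(PO4)2(s) ⇌ 3 Zn^2+ + 2 PO4^3-
Stoichiometry gives [Zn^2+] = (3/2)[PO4^3-] = 3.30 × 10^-7 M.
Ksp = [Zn^2+]^3[PO4^3-]^2
Ksp = (3.30 × 10^-7)^3 × (2.2 × 10^-7)^2 = 1.7 x 10^-33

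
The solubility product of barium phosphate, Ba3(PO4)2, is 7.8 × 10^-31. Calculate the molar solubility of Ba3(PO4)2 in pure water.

3.7e-7 M

Ba3(PO4)2(s) ⇌ 3 Ba^2+ + 2 PO4^3-
Ksp = [Ba^2+]^3[PO4^3-]^2
If s mol/L of Ba3(PO4)2 dissolves, [Ba^2+] = 3s and [PO4^3-] = 2s.
Substituting: Ksp = (3s)^3(2s)^2 = 108s^5
s^5 = 7.8 × 10^-31 / 108, so s = 3.7 x 10^-7 M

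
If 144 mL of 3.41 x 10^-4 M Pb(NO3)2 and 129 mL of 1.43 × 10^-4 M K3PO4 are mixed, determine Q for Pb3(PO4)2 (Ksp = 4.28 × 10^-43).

Q ≈ 2.66e-20

Total volume = 144 + 129 = 273 mL.
[Pb^2+] = 3.41 × 10^-4 × (144/273) = 1.799 × 10^-4 M
[PO4^3-] = 1.43 × 10^-4 × (129/273) = 6.757 × 10^-5 M
Pb3(PO4)2(s) ⇌ 3 Pb^2+(aq) + 2 PO4^3-(aq), so Q = [Pb^2+]^3[PO4^3-]^2
Q = (1.799 × 10^-4)^3(6.757 × 10^-5)^2 = 2.66 × 10^-20
Q > Ksp, so Pb3(PO4)2 will precipitate.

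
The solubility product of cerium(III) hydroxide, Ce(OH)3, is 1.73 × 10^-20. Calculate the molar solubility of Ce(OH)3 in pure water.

Ce(OH)3(s) ⇌ Ce^3+ + 3 OH^-
Ksp = [Ce^3+][OH^-]^3
For each mole of Ce(OH)3 that dissolves: [Ce^3+] = s, [OH^-] = 3s.
So Ksp = s × (3s)^3 = 27s^4
Solving, s = (1.73 × 10^-20/27)^(1/4) = 5.03 × 10^-6 M

s = 5.03 × 10^-6 M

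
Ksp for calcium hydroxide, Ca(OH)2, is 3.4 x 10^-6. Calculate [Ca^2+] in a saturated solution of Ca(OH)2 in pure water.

Ca(OH)2(s) ⇌ Ca^2+ + 2 OH^-
Ksp = [Ca^2+][OH^-]^2
For each mole of Ca(OH)2 that dissolves: [Ca^2+] = s, [OH^-] = 2s.
Ksp = s(2s)^2 = 4s^3
s^3 = 3.4 x 10^-6 / 4, so s = 9.47 × 10^-3 M
[Ca^2+] = s = 9.5 × 10^-3 M

9.5 × 10^-3 M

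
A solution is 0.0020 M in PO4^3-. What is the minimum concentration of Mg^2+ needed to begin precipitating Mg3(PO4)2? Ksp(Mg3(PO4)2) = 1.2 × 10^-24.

Mg3(PO4)2(s) <=> 3 Mg^2+ + 2 PO4^3-
Ksp = [Mg^2+]^3[PO4^3-]^2
Precipitation begins when Q = Ksp. With [PO4^3-] = 0.0020 M:
1.2 × 10^-24 = (0.0020)^2 × [Mg^2+]^3
[Mg^2+] = (1.2 × 10^-24 / 4.00 x 10^-6)^(1/3) = 6.7 x 10^-7 M

[Mg^2+] ≈ 6.7 × 10^-7 M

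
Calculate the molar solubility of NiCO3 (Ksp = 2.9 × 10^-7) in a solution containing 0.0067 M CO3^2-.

s = 4.3e-5 M

NiCO3(s) ⇌ Ni^2+(aq) + CO3^2-(aq)
Ksp = [Ni^2+][CO3^2-]
Let s be the molar solubility in this solution. [Ni^2+] = s, [CO3^2-] = 0.0067 + s ≈ 0.0067 (common-ion effect: CO3^2- is already 0.0067 M).
Ksp ≈ s × 0.0067
s = 4.3 × 10^-5 M
Check: s = 4.3 x 10^-5 ≪ 0.0067, so the approximation is valid.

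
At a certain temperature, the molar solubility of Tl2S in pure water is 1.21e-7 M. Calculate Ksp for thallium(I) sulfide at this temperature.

Ksp = 7.09 × 10^-21

Tl2S(s) <=> 2 Tl^+ + S^2-
With molar solubility s: [Tl^+] = 2s, [S^2-] = s.
Ksp = [Tl^+]^2[S^2-]
Substituting: Ksp = (2s)^2s = 4s^3
With s = 1.21 × 10^-7: Ksp = 7.09 × 10^-21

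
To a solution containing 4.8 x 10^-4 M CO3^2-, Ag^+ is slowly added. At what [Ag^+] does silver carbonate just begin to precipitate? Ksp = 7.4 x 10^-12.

Ag2CO3(s) <=> 2 Ag^+(aq) + CO3^2-(aq)
Ksp = [Ag^+]^2[CO3^2-]
Precipitation begins when Q = Ksp. With [CO3^2-] = 4.8 x 10^-4 M:
7.4 x 10^-12 = (4.8 x 10^-4) × [Ag^+]^2
[Ag^+] = (7.4 x 10^-12 / 4.8 x 10^-4)^(1/2) = 1.2 x 10^-4 M

1.2 × 10^-4 M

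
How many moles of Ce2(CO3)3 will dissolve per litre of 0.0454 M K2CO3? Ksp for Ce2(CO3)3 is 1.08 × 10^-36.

s ≈ 5.37e-17 M

Ce2(CO3)3(s) ⇌ 2 Ce^3+(aq) + 3 CO3^2-(aq)
Ksp = [Ce^3+]^2[CO3^2-]^3
If s mol/L dissolves here, [Ce^3+] = 2s, [CO3^2-] = 0.0454 + 3s ≈ 0.0454 (Ksp is small, so little additional dissolves).
Ksp ≈ (2s)^2 × (0.0454)^3
s = 5.37 x 10^-17 M
Check: 3s = 1.6 x 10^-16 ≪ 0.0454, so the approximation is valid.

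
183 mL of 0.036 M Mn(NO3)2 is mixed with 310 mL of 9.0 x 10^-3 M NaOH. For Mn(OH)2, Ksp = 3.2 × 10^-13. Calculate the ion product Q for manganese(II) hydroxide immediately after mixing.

Total volume = 183 + 310 = 493 mL.
[Mn^2+] = 3.6 × 10^-2 × (183/493) = 1.34 × 10^-2 M
[OH^-] = 9.0 × 10^-3 × (310/493) = 5.66 × 10^-3 M
Mn(OH)2(s) ⇌ Mn^2+ + 2 OH^-, so Q = [Mn^2+][OH^-]^2
Q = (1.34 × 10^-2)(5.66 × 10^-3)^2 = 4.3 x 10^-7
Q > Ksp, so Mn(OH)2 will precipitate.

4.3e-7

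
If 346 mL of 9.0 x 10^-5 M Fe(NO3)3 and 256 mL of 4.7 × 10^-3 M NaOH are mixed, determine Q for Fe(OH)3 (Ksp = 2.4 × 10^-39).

Total volume = 346 + 256 = 602 mL.
[Fe^3+] = 9.0 x 10^-5 × (346/602) = 5.17 × 10^-5 M
[OH^-] = 4.7 × 10^-3 × (256/602) = 2.00 x 10^-3 M
Fe(OH)3(s) ⇌ Fe^3+(aq) + 3 OH^-(aq), so Q = [Fe^3+][OH^-]^3
Q = (5.17 × 10^-5)(2.00 × 10^-3)^3 = 4.1 × 10^-13
Q > Ksp, so Fe(OH)3 will precipitate.

Q = 4.1e-13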